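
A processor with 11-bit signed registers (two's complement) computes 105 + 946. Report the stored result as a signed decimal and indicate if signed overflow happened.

-997; overflow

105 → 00001101001
946 → 01110110010
  00001101001
+ 01110110010
= 10000011011
Result 10000011011: MSB = 1 → 1051 − 2048 = -997.
Both addends are non-negative but the stored result is negative: signed overflow. The true value 105 + 946 = 1051 lies outside [-1024, 1023].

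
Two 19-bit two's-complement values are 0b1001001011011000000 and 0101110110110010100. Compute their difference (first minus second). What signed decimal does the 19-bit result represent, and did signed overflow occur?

0b1001001011011000000 → 1001001011011000000 = -223552 (signed)
0101110110110010100 = 191892 (signed)
Subtract via negate-and-add: invert 0101110110110010100 + 1 = 1010001001001101100 (i.e. -191892).
  1001001011011000000
+ 1010001001001101100
= 0011010100100101100  (discard carry-out 1)
Result 0011010100100101100: MSB = 0 → value 108844.
Both addends (after negating the subtrahend) are negative but the stored result is non-negative: signed overflow. The true value -223552 − 191892 = -415444 lies outside [-262144, 262143].

108844; overflow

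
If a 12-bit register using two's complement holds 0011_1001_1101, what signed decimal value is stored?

MSB is 0, so the value is non-negative: 001110011101 = 925.

925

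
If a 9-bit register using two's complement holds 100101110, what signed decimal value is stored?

-210

MSB is 1, so the value is negative.
Invert: 011010001. Add 1: 011010010 = 210. So the value is −210.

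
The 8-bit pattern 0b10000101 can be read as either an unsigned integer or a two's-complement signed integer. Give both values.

unsigned = 133, signed = -123

Unsigned: 10000101 = 133.
Signed: MSB=1 → 133 − 256 = -123.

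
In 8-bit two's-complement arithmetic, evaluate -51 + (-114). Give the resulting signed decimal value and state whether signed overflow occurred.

-51 → 11001101
-114 → 10001110
  11001101
+ 10001110
= 01011011  (discard carry-out 1)
Result 01011011: MSB = 0 → value 91.
Both addends are negative but the stored result is non-negative: signed overflow. The true value -51 + (-114) = -165 lies outside [-128, 127].

91; overflow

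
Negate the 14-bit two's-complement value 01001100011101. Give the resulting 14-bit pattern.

Invert: 10110011100010. Add 1: 10110011100011.

10110011100011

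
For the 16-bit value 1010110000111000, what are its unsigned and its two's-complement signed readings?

unsigned = 44088, signed = -21448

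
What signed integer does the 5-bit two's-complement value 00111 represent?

MSB is 0, so the value is non-negative: 00111 = 7.

7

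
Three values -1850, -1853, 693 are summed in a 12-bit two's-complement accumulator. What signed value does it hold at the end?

1086

-1850 + (-1853) = -3703 → wraps to 393 (000110001001)
393 + 693 = 1086 (010000111110)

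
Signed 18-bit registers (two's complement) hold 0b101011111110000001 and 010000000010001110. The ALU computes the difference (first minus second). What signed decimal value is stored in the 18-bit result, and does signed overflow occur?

114419; overflow

0b101011111110000001 → 101011111110000001 = -82047 (signed)
010000000010001110 = 65678 (signed)
Subtract via negate-and-add: invert 010000000010001110 + 1 = 101111111101110010 (i.e. -65678).
  101011111110000001
+ 101111111101110010
= 011011111011110011  (discard carry-out 1)
Result 011011111011110011: MSB = 0 → value 114419.
Both addends (after negating the subtrahend) are negative but the stored result is non-negative: signed overflow. The true value -82047 − 65678 = -147725 lies outside [-131072, 131071].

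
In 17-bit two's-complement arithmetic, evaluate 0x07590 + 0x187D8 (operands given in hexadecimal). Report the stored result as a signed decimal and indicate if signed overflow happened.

0x07590 = 00111010110010000 = 30096 (signed)
0x187D8 = 11000011111011000 = -30760 (signed)
  00111010110010000
+ 11000011111011000
= 11111110101101000
Result 11111110101101000: MSB = 1 → 130408 − 131072 = -664.
Addends have opposite signs, so signed overflow cannot occur.

-664; no overflow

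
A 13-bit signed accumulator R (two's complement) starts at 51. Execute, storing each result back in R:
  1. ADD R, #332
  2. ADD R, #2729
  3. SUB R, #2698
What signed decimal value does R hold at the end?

414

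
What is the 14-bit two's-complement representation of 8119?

8119 is non-negative, so write it directly in 14 bits: 01111110110111.

01111110110111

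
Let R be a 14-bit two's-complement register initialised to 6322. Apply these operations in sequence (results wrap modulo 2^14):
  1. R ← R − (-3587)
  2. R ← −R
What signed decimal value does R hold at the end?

6475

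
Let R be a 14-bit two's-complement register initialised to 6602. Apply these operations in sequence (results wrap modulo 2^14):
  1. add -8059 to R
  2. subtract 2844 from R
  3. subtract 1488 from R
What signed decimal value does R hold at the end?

-5789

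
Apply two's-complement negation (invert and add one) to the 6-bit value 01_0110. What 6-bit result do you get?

Invert: 101001. Add 1: 101010.

101010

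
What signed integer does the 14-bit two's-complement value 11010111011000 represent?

MSB is 1, so the value is negative.
Invert: 00101000100111. Add 1: 00101000101000 = 2600. So the value is −2600.

-2600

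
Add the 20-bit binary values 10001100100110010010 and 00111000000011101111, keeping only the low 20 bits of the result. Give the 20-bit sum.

11000100101010000001

  10001100100110010010
+ 00111000000011101111
= 11000100101010000001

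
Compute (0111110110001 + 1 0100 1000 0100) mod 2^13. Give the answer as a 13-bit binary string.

0010000110101

  0111110110001
+ 1010010000100
= 0010000110101  (discard carry-out 1)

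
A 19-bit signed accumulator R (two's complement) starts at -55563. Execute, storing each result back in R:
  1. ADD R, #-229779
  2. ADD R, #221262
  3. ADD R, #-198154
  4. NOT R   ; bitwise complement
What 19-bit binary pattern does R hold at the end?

Start: R = -55563 = 1110010011011110101.
R = -55563 + (-229779) = -285342; wraps to 238946 = 0111010010101100010
R = 238946 + 221262 = 460208; wraps to -64080 = 1110000010110110000
R = -64080 + (-198154) = -262234; wraps to 262054 = 0111111111110100110
R = NOT 0111111111110100110 = 1000000000001011001 = -262055

1000000000001011001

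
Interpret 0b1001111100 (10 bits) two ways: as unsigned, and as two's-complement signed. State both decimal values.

Unsigned: 1001111100 = 636.
Signed: MSB=1 → 636 − 1024 = -388.

unsigned = 636, signed = -388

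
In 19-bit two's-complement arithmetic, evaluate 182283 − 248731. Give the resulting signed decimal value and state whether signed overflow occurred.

182283 → 0101100100000001011
248731 → 0111100101110011011
Subtract via negate-and-add: invert 0111100101110011011 + 1 = 1000011010001100101 (i.e. -248731).
  0101100100000001011
+ 1000011010001100101
= 1101111110001110000
Result 1101111110001110000: MSB = 1 → 457840 − 524288 = -66448.
Addends (after negating the subtrahend) have opposite signs, so signed overflow cannot occur.

-66448; no overflow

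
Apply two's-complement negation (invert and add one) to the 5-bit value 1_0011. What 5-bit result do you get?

01101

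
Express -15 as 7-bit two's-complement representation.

|-15| = 15 = 0001111 in 7 bits.
Invert the bits: 1110000. Add 1: 1110001.
Check: 1110001 reads as 113 − 128 = -15.

1110001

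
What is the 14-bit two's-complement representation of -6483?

10011010101101

|-6483| = 6483 = 01100101010011 in 14 bits.
Invert the bits: 10011010101100. Add 1: 10011010101101.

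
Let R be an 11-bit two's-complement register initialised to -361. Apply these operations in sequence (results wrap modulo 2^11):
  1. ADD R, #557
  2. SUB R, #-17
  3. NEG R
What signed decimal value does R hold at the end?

-213

Start: R = -361 = 11010010111.
R = -361 + 557 = 196 = 00011000100
R = 196 − (-17) = 213 = 00011010101
R = −(213) = -213 = 11100101011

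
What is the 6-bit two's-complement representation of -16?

110000

|-16| = 16 = 010000 in 6 bits.
Invert the bits: 101111. Add 1: 110000.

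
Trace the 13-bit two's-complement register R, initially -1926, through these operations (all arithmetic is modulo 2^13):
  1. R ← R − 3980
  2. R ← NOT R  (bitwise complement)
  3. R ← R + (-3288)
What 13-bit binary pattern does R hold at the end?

0101000111001

Start: R = -1926 = 1100001111010.
R = -1926 − 3980 = -5906; wraps to 2286 = 0100011101110
R = NOT 0100011101110 = 1011100010001 = -2287
R = -2287 + (-3288) = -5575; wraps to 2617 = 0101000111001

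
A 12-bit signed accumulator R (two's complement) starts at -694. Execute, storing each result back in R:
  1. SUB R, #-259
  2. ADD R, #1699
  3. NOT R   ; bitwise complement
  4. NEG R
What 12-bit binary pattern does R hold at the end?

Start: R = -694 = 110101001010.
R = -694 − (-259) = -435 = 111001001101
R = -435 + 1699 = 1264 = 010011110000
R = NOT 010011110000 = 101100001111 = -1265
R = −(-1265) = 1265 = 010011110001

010011110001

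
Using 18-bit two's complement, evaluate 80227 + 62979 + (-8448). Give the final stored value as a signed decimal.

-127386

80227 + 62979 = 143206 → wraps to -118938 (100010111101100110)
-118938 + (-8448) = -127386 (100000111001100110)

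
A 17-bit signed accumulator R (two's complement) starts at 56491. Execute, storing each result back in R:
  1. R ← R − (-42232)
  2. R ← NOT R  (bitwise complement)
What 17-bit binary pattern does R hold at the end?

00111111001011100

Start: R = 56491 = 01101110010101011.
R = 56491 − (-42232) = 98723; wraps to -32349 = 11000000110100011
R = NOT 11000000110100011 = 00111111001011100 = 32348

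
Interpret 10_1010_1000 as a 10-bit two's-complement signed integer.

-344

MSB is 1, so the value is negative.
Unsigned reading: 680. Subtract 2^10 = 1024: 680 − 1024 = -344.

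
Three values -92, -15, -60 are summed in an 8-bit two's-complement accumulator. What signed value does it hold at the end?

-92 + (-15) = -107 (10010101)
-107 + (-60) = -167 → wraps to 89 (01011001)

89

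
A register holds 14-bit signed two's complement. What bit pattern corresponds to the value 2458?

2458 is non-negative, so write it directly in 14 bits: 00100110011010.

00100110011010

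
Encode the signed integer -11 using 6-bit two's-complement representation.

110101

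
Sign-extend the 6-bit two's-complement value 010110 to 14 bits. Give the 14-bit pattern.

00000000010110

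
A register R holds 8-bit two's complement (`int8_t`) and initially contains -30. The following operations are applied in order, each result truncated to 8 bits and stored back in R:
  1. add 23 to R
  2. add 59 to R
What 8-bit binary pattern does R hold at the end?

00110100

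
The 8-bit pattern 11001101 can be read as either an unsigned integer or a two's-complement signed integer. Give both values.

unsigned = 205, signed = -51

Unsigned: 11001101 = 205.
Signed: MSB=1 → 205 − 256 = -51.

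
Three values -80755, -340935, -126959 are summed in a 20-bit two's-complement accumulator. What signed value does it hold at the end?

499927

-80755 + (-340935) = -421690 (10011001000011000110)
-421690 + (-126959) = -548649 → wraps to 499927 (01111010000011010111)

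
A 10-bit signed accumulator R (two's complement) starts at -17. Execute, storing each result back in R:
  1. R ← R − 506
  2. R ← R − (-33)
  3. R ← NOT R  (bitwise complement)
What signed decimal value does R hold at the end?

489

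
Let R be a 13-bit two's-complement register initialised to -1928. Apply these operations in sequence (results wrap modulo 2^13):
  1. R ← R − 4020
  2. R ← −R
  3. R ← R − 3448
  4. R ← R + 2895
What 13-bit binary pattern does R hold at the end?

1010100010011

Start: R = -1928 = 1100001111000.
R = -1928 − 4020 = -5948; wraps to 2244 = 0100011000100
R = −(2244) = -2244 = 1011100111100
R = -2244 − 3448 = -5692; wraps to 2500 = 0100111000100
R = 2500 + 2895 = 5395; wraps to -2797 = 1010100010011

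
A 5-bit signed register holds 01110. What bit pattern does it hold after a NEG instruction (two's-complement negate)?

10010

Invert: 10001. Add 1: 10010.
Check: 01110 = 14, 10010 = -14.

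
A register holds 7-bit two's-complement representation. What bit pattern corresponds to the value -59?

1000101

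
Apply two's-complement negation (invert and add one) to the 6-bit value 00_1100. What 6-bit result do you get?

110100

Invert: 110011. Add 1: 110100.
Check: 001100 = 12, 110100 = -12.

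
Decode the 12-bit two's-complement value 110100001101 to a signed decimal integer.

MSB is 1, so the value is negative.
Unsigned reading: 3341. Subtract 2^12 = 4096: 3341 − 4096 = -755.

-755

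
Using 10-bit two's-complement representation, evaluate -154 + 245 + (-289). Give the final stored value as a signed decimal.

-154 + 245 = 91 (0001011011)
91 + (-289) = -198 (1100111010)

-198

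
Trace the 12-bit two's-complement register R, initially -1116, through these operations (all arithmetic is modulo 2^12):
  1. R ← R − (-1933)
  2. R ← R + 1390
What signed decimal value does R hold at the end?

-1889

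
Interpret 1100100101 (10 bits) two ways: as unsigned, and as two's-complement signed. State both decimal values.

Unsigned: 1100100101 = 805.
Signed: MSB=1 → 805 − 1024 = -219.

unsigned = 805, signed = -219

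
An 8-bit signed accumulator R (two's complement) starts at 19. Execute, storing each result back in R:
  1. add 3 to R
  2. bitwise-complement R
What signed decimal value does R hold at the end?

Start: R = 19 = 00010011.
R = 19 + 3 = 22 = 00010110
R = NOT 00010110 = 11101001 = -23

-23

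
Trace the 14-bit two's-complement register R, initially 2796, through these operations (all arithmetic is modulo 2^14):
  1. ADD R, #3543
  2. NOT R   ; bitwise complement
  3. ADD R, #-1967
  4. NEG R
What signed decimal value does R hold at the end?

-8077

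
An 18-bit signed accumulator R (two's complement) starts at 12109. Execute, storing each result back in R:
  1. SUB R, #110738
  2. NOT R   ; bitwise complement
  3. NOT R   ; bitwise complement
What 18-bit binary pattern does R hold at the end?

100111111010111011

Start: R = 12109 = 000010111101001101.
R = 12109 − 110738 = -98629 = 100111111010111011
R = NOT 100111111010111011 = 011000000101000100 = 98628
R = NOT 011000000101000100 = 100111111010111011 = -98629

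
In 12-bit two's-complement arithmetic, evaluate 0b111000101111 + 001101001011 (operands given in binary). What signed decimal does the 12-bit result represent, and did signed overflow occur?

378; no overflow

0b111000101111 → 111000101111 = -465 (signed)
001101001011 = 843 (signed)
  111000101111
+ 001101001011
= 000101111010  (discard carry-out 1)
Result 000101111010: MSB = 0 → value 378.
Addends have opposite signs, so signed overflow cannot occur.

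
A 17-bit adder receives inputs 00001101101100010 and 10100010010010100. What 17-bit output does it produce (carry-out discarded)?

  00001101101100010
+ 10100010010010100
= 10101111111110110

10101111111110110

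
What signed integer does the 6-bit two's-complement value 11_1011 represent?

-5

MSB is 1, so the value is negative.
Unsigned reading: 59. Subtract 2^6 = 64: 59 − 64 = -5.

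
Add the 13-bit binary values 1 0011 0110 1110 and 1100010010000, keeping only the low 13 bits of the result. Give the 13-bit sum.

0101111111110

  1001101101110
+ 1100010010000
= 0101111111110  (discard carry-out 1)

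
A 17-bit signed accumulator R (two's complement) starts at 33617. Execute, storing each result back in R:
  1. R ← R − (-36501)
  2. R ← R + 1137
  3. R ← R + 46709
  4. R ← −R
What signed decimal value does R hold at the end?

13108

Start: R = 33617 = 01000001101010001.
R = 33617 − (-36501) = 70118; wraps to -60954 = 10001000111100110
R = -60954 + 1137 = -59817 = 10001011001010111
R = -59817 + 46709 = -13108 = 11100110011001100
R = −(-13108) = 13108 = 00011001100110100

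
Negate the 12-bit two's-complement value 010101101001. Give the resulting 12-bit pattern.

101010010111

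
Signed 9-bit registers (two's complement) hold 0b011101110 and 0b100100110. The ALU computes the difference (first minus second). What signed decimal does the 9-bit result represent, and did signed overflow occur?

0b011101110 → 011101110 = 238 (signed)
0b100100110 → 100100110 = -218 (signed)
Subtract via negate-and-add: invert 100100110 + 1 = 011011010 (i.e. 218).
  011101110
+ 011011010
= 111001000
Result 111001000: MSB = 1 → 456 − 512 = -56.
Both addends (after negating the subtrahend) are non-negative but the stored result is negative: signed overflow. The true value 238 − (-218) = 456 lies outside [-256, 255].

-56; overflow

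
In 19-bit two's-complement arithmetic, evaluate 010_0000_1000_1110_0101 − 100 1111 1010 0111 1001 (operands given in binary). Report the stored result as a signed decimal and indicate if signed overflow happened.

-192916; overflow

010_0000_1000_1110_0101 → 0100000100011100101 = 133349 (signed)
100 1111 1010 0111 1001 → 1001111101001111001 = -198023 (signed)
Subtract via negate-and-add: invert 1001111101001111001 + 1 = 0110000010110000111 (i.e. 198023).
  0100000100011100101
+ 0110000010110000111
= 1010000111001101100
Result 1010000111001101100: MSB = 1 → 331372 − 524288 = -192916.
Both addends (after negating the subtrahend) are non-negative but the stored result is negative: signed overflow. The true value 133349 − (-198023) = 331372 lies outside [-262144, 262143].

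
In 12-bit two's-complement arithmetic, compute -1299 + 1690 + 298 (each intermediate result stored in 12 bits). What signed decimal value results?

-1299 + 1690 = 391 (000110000111)
391 + 298 = 689 (001010110001)

689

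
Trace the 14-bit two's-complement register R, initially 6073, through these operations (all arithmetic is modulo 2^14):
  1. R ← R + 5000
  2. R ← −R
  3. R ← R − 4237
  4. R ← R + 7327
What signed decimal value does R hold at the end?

Start: R = 6073 = 01011110111001.
R = 6073 + 5000 = 11073; wraps to -5311 = 10101101000001
R = −(-5311) = 5311 = 01010010111111
R = 5311 − 4237 = 1074 = 00010000110010
R = 1074 + 7327 = 8401; wraps to -7983 = 10000011010001

-7983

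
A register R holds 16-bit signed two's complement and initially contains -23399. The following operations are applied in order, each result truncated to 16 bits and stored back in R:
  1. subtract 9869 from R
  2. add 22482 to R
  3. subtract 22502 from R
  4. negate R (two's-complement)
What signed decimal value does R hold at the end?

-32248

Start: R = -23399 = 1010010010011001.
R = -23399 − 9869 = -33268; wraps to 32268 = 0111111000001100
R = 32268 + 22482 = 54750; wraps to -10786 = 1101010111011110
R = -10786 − 22502 = -33288; wraps to 32248 = 0111110111111000
R = −(32248) = -32248 = 1000001000001000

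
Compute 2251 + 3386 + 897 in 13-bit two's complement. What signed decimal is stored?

-1658

2251 + 3386 = 5637 → wraps to -2555 (1011000000101)
-2555 + 897 = -1658 (1100110000110)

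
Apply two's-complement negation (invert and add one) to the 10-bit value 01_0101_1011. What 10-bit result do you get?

Invert: 1010100100. Add 1: 1010100101.

1010100101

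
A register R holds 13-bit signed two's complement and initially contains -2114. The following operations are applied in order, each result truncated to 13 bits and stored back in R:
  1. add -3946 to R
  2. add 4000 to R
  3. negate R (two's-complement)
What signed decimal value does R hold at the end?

2060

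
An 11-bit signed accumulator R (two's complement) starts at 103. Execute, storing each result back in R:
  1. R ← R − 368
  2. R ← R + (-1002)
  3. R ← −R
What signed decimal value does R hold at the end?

Start: R = 103 = 00001100111.
R = 103 − 368 = -265 = 11011110111
R = -265 + (-1002) = -1267; wraps to 781 = 01100001101
R = −(781) = -781 = 10011110011

-781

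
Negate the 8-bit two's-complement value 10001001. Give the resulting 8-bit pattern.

Invert: 01110110. Add 1: 01110111.
Check: 10001001 = -119, 01110111 = 119.

01110111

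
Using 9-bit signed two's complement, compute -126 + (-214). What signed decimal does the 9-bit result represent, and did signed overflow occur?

-126 → 110000010
-214 → 100101010
  110000010
+ 100101010
= 010101100  (discard carry-out 1)
Result 010101100: MSB = 0 → value 172.
Both addends are negative but the stored result is non-negative: signed overflow. The true value -126 + (-214) = -340 lies outside [-256, 255].

172; overflow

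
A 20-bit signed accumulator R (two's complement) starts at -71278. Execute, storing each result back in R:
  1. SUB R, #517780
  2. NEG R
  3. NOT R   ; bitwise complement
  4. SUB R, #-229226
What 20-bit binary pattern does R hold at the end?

10101000001001100111

Start: R = -71278 = 11101110100110010010.
R = -71278 − 517780 = -589058; wraps to 459518 = 01110000001011111110
R = −(459518) = -459518 = 10001111110100000010
R = NOT 10001111110100000010 = 01110000001011111101 = 459517
R = 459517 − (-229226) = 688743; wraps to -359833 = 10101000001001100111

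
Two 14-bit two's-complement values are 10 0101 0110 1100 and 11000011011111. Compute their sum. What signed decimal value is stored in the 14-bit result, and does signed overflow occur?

10 0101 0110 1100 → 10010101101100 = -6804 (signed)
11000011011111 = -3873 (signed)
  10010101101100
+ 11000011011111
= 01011001001011  (discard carry-out 1)
Result 01011001001011: MSB = 0 → value 5707.
Both addends are negative but the stored result is non-negative: signed overflow. The true value -6804 + (-3873) = -10677 lies outside [-8192, 8191].

5707; overflow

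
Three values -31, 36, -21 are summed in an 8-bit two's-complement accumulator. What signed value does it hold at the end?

-16

-31 + 36 = 5 (00000101)
5 + (-21) = -16 (11110000)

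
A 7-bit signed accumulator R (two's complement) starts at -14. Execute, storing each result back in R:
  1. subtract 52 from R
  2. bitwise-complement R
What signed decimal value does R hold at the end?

-63

Start: R = -14 = 1110010.
R = -14 − 52 = -66; wraps to 62 = 0111110
R = NOT 0111110 = 1000001 = -63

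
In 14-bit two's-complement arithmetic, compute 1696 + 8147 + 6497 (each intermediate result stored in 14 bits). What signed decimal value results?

1696 + 8147 = 9843 → wraps to -6541 (10011001110011)
-6541 + 6497 = -44 (11111111010100)

-44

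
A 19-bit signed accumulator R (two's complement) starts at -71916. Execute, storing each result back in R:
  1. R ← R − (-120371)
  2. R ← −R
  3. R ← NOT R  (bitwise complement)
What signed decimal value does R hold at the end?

48454

Start: R = -71916 = 1101110011100010100.
R = -71916 − (-120371) = 48455 = 0001011110101000111
R = −(48455) = -48455 = 1110100001010111001
R = NOT 1110100001010111001 = 0001011110101000110 = 48454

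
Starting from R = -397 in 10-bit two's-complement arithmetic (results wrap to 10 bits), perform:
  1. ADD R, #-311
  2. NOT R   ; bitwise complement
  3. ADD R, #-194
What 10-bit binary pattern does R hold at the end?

Start: R = -397 = 1001110011.
R = -397 + (-311) = -708; wraps to 316 = 0100111100
R = NOT 0100111100 = 1011000011 = -317
R = -317 + (-194) = -511 = 1000000001

1000000001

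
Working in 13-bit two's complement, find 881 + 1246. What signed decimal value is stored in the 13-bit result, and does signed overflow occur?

881 → 0001101110001
1246 → 0010011011110
  0001101110001
+ 0010011011110
= 0100001001111
Result 0100001001111: MSB = 0 → value 2127.
Both addends are non-negative and so is the stored result: no signed overflow.

2127; no overflow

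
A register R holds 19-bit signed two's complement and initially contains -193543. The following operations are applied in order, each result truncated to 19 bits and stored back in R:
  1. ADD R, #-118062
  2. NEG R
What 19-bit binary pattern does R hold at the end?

1001100000100110101

Start: R = -193543 = 1010000101111111001.
R = -193543 + (-118062) = -311605; wraps to 212683 = 0110011111011001011
R = −(212683) = -212683 = 1001100000100110101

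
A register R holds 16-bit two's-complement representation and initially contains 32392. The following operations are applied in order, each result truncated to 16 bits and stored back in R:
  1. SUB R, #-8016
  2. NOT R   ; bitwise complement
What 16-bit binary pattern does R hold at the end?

Start: R = 32392 = 0111111010001000.
R = 32392 − (-8016) = 40408; wraps to -25128 = 1001110111011000
R = NOT 1001110111011000 = 0110001000100111 = 25127

0110001000100111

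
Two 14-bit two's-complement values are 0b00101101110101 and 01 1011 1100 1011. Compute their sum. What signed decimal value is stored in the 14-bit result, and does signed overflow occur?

0b00101101110101 → 00101101110101 = 2933 (signed)
01 1011 1100 1011 → 01101111001011 = 7115 (signed)
  00101101110101
+ 01101111001011
= 10011101000000
Result 10011101000000: MSB = 1 → 10048 − 16384 = -6336.
Both addends are non-negative but the stored result is negative: signed overflow. The true value 2933 + 7115 = 10048 lies outside [-8192, 8191].

-6336; overflow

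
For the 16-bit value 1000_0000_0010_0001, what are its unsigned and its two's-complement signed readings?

Unsigned: 1000000000100001 = 32801.
Signed: MSB=1 → 32801 − 65536 = -32735.

unsigned = 32801, signed = -32735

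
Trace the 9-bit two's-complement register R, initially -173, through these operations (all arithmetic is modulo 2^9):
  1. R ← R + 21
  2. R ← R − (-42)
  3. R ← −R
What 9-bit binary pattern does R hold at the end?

001101110

Start: R = -173 = 101010011.
R = -173 + 21 = -152 = 101101000
R = -152 − (-42) = -110 = 110010010
R = −(-110) = 110 = 001101110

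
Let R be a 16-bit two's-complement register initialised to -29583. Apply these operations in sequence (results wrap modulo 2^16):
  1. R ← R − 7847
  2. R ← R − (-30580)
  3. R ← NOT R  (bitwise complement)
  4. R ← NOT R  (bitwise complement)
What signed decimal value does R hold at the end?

Start: R = -29583 = 1000110001110001.
R = -29583 − 7847 = -37430; wraps to 28106 = 0110110111001010
R = 28106 − (-30580) = 58686; wraps to -6850 = 1110010100111110
R = NOT 1110010100111110 = 0001101011000001 = 6849
R = NOT 0001101011000001 = 1110010100111110 = -6850

-6850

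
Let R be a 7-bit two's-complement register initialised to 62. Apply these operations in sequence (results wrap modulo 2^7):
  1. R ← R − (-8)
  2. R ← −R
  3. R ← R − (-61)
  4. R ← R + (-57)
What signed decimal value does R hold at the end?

Start: R = 62 = 0111110.
R = 62 − (-8) = 70; wraps to -58 = 1000110
R = −(-58) = 58 = 0111010
R = 58 − (-61) = 119; wraps to -9 = 1110111
R = -9 + (-57) = -66; wraps to 62 = 0111110

62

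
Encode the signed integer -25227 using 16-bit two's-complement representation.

|-25227| = 25227 = 0110001010001011 in 16 bits.
Invert the bits: 1001110101110100. Add 1: 1001110101110101.

1001110101110101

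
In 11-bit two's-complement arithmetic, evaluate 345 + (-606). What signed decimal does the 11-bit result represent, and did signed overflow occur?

-261; no overflow

345 → 00101011001
-606 → 10110100010
  00101011001
+ 10110100010
= 11011111011
Result 11011111011: MSB = 1 → 1787 − 2048 = -261.
Addends have opposite signs, so signed overflow cannot occur.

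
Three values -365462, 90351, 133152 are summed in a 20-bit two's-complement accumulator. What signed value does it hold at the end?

-141959

-365462 + 90351 = -275111 (10111100110101011001)
-275111 + 133152 = -141959 (11011101010101111001)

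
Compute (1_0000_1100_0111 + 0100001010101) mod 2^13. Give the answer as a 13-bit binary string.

1100100011100

  1000011000111
+ 0100001010101
= 1100100011100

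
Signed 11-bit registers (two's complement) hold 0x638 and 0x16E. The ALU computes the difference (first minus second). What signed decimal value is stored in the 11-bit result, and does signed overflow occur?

-822; no overflow

0x638 = 11000111000 = -456 (signed)
0x16E = 00101101110 = 366 (signed)
Subtract via negate-and-add: invert 00101101110 + 1 = 11010010010 (i.e. -366).
  11000111000
+ 11010010010
= 10011001010  (discard carry-out 1)
Result 10011001010: MSB = 1 → 1226 − 2048 = -822.
Both addends (after negating the subtrahend) are negative and so is the stored result: no signed overflow.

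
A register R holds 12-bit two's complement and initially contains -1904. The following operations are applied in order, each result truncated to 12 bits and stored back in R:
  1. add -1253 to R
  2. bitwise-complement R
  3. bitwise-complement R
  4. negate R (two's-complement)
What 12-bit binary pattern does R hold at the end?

Start: R = -1904 = 100010010000.
R = -1904 + (-1253) = -3157; wraps to 939 = 001110101011
R = NOT 001110101011 = 110001010100 = -940
R = NOT 110001010100 = 001110101011 = 939
R = −(939) = -939 = 110001010101

110001010101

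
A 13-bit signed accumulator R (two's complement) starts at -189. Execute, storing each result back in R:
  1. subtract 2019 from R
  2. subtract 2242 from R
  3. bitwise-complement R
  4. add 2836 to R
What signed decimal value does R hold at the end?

-907

Start: R = -189 = 1111101000011.
R = -189 − 2019 = -2208 = 1011101100000
R = -2208 − 2242 = -4450; wraps to 3742 = 0111010011110
R = NOT 0111010011110 = 1000101100001 = -3743
R = -3743 + 2836 = -907 = 1110001110101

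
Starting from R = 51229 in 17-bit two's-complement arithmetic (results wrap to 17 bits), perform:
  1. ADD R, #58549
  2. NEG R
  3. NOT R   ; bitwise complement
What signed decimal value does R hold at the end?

Start: R = 51229 = 01100100000011101.
R = 51229 + 58549 = 109778; wraps to -21294 = 11010110011010010
R = −(-21294) = 21294 = 00101001100101110
R = NOT 00101001100101110 = 11010110011010001 = -21295

-21295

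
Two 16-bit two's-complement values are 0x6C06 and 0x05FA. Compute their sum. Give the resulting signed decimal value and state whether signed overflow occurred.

0x6C06 = 0110110000000110 = 27654 (signed)
0x05FA = 0000010111111010 = 1530 (signed)
  0110110000000110
+ 0000010111111010
= 0111001000000000
Result 0111001000000000: MSB = 0 → value 29184.
Both addends are non-negative and so is the stored result: no signed overflow.

29184; no overflow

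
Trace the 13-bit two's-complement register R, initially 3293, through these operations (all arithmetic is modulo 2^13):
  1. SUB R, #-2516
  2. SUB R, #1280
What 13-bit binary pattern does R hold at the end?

1000110110001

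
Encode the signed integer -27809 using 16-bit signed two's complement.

1001001101011111

|-27809| = 27809 = 0110110010100001 in 16 bits.
Invert the bits: 1001001101011110. Add 1: 1001001101011111.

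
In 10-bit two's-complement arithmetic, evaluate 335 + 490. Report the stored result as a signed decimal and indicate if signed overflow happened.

335 → 0101001111
490 → 0111101010
  0101001111
+ 0111101010
= 1100111001
Result 1100111001: MSB = 1 → 825 − 1024 = -199.
Both addends are non-negative but the stored result is negative: signed overflow. The true value 335 + 490 = 825 lies outside [-512, 511].

-199; overflow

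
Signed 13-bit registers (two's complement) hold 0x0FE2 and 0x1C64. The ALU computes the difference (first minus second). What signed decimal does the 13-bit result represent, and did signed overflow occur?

0x0FE2 = 0111111100010 = 4066 (signed)
0x1C64 = 1110001100100 = -924 (signed)
Subtract via negate-and-add: invert 1110001100100 + 1 = 0001110011100 (i.e. 924).
  0111111100010
+ 0001110011100
= 1001101111110
Result 1001101111110: MSB = 1 → 4990 − 8192 = -3202.
Both addends (after negating the subtrahend) are non-negative but the stored result is negative: signed overflow. The true value 4066 − (-924) = 4990 lies outside [-4096, 4095].

-3202; overflow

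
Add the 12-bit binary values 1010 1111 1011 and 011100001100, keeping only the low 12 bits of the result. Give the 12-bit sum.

  101011111011
+ 011100001100
= 001000000111  (discard carry-out 1)

001000000111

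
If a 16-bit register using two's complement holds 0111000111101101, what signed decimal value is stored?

MSB is 0, so the value is non-negative: 0111000111101101 = 29165.

29165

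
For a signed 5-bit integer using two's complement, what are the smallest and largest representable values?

Minimum: −2^4 = -16.
Maximum: 2^4 − 1 = 15.

min = -16, max = 15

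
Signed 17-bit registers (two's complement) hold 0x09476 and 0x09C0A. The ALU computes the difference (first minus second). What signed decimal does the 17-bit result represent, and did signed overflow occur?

-1940; no overflow

0x09476 = 01001010001110110 = 38006 (signed)
0x09C0A = 01001110000001010 = 39946 (signed)
Subtract via negate-and-add: invert 01001110000001010 + 1 = 10110001111110110 (i.e. -39946).
  01001010001110110
+ 10110001111110110
= 11111100001101100
Result 11111100001101100: MSB = 1 → 129132 − 131072 = -1940.
Addends (after negating the subtrahend) have opposite signs, so signed overflow cannot occur.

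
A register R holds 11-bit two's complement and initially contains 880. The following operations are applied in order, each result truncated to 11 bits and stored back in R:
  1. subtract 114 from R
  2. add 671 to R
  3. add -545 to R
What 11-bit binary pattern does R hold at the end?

01101111100

Start: R = 880 = 01101110000.
R = 880 − 114 = 766 = 01011111110
R = 766 + 671 = 1437; wraps to -611 = 10110011101
R = -611 + (-545) = -1156; wraps to 892 = 01101111100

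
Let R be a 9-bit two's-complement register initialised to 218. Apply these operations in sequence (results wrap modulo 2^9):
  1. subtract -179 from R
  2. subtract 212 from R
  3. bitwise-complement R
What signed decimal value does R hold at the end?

-186

Start: R = 218 = 011011010.
R = 218 − (-179) = 397; wraps to -115 = 110001101
R = -115 − 212 = -327; wraps to 185 = 010111001
R = NOT 010111001 = 101000110 = -186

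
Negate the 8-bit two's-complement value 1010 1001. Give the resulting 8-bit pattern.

01010111

Invert: 01010110. Add 1: 01010111.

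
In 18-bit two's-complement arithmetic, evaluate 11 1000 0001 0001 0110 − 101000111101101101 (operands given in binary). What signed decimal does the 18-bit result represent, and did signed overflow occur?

61865; no overflow

11 1000 0001 0001 0110 → 111000000100010110 = -32490 (signed)
101000111101101101 = -94355 (signed)
Subtract via negate-and-add: invert 101000111101101101 + 1 = 010111000010010011 (i.e. 94355).
  111000000100010110
+ 010111000010010011
= 001111000110101001  (discard carry-out 1)
Result 001111000110101001: MSB = 0 → value 61865.
Addends (after negating the subtrahend) have opposite signs, so signed overflow cannot occur.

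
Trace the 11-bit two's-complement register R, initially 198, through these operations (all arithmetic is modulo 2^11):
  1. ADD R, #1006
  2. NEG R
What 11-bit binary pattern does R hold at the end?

01101001100

Start: R = 198 = 00011000110.
R = 198 + 1006 = 1204; wraps to -844 = 10010110100
R = −(-844) = 844 = 01101001100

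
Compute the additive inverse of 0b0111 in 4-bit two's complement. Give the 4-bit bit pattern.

1001

Invert: 1000. Add 1: 1001.
Check: 0111 = 7, 1001 = -7.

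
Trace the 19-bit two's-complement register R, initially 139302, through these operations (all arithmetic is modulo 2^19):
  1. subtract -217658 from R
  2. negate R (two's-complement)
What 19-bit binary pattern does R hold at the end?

0101000110110100000

Start: R = 139302 = 0100010000000100110.
R = 139302 − (-217658) = 356960; wraps to -167328 = 1010111001001100000
R = −(-167328) = 167328 = 0101000110110100000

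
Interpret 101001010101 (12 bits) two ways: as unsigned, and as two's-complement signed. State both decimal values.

unsigned = 2645, signed = -1451

Unsigned: 101001010101 = 2645.
Signed: MSB=1 → 2645 − 4096 = -1451.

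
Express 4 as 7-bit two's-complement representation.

0000100

4 is non-negative, so write it directly in 7 bits: 0000100.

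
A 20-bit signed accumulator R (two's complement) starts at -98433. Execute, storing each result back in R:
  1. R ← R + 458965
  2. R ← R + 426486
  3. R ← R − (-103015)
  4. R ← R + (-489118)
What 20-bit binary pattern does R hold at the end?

Start: R = -98433 = 11100111111101111111.
R = -98433 + 458965 = 360532 = 01011000000001010100
R = 360532 + 426486 = 787018; wraps to -261558 = 11000000001001001010
R = -261558 − (-103015) = -158543 = 11011001010010110001
R = -158543 + (-489118) = -647661; wraps to 400915 = 01100001111000010011

01100001111000010011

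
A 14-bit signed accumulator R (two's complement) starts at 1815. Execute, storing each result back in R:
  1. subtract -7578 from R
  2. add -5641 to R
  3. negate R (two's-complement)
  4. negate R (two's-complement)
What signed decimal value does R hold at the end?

3752

Start: R = 1815 = 00011100010111.
R = 1815 − (-7578) = 9393; wraps to -6991 = 10010010110001
R = -6991 + (-5641) = -12632; wraps to 3752 = 00111010101000
R = −(3752) = -3752 = 11000101011000
R = −(-3752) = 3752 = 00111010101000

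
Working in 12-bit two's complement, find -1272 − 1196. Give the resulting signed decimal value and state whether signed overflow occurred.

1628; overflow

-1272 → 101100001000
1196 → 010010101100
Subtract via negate-and-add: invert 010010101100 + 1 = 101101010100 (i.e. -1196).
  101100001000
+ 101101010100
= 011001011100  (discard carry-out 1)
Result 011001011100: MSB = 0 → value 1628.
Both addends (after negating the subtrahend) are negative but the stored result is non-negative: signed overflow. The true value -1272 − 1196 = -2468 lies outside [-2048, 2047].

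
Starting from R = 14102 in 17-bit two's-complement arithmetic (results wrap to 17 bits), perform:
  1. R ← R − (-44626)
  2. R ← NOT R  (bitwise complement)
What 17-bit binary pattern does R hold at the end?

Start: R = 14102 = 00011011100010110.
R = 14102 − (-44626) = 58728 = 01110010101101000
R = NOT 01110010101101000 = 10001101010010111 = -58729

10001101010010111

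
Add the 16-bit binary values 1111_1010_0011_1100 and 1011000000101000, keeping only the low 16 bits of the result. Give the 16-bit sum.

  1111101000111100
+ 1011000000101000
= 1010101001100100  (discard carry-out 1)

1010101001100100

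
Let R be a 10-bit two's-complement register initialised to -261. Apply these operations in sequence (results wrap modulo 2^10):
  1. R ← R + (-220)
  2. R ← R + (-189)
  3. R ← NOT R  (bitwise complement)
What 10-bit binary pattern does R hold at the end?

Start: R = -261 = 1011111011.
R = -261 + (-220) = -481 = 1000011111
R = -481 + (-189) = -670; wraps to 354 = 0101100010
R = NOT 0101100010 = 1010011101 = -355

1010011101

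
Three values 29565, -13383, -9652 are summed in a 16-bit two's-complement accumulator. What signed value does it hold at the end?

29565 + (-13383) = 16182 (0011111100110110)
16182 + (-9652) = 6530 (0001100110000010)

6530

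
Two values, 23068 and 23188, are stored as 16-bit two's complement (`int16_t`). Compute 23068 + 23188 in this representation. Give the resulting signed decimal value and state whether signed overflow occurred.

23068 → 0101101000011100
23188 → 0101101010010100
  0101101000011100
+ 0101101010010100
= 1011010010110000
Result 1011010010110000: MSB = 1 → 46256 − 65536 = -19280.
Both addends are non-negative but the stored result is negative: signed overflow. The true value 23068 + 23188 = 46256 lies outside [-32768, 32767].

-19280; overflow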